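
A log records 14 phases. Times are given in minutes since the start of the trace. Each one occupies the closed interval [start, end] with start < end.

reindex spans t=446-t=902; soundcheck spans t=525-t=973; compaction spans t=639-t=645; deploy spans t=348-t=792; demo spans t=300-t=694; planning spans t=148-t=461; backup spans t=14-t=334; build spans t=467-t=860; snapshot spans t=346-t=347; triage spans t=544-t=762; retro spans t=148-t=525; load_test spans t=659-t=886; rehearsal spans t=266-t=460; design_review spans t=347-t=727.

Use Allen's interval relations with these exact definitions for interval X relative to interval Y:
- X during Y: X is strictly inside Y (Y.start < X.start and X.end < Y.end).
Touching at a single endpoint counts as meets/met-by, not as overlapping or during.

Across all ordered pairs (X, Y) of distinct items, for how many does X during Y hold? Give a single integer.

Checking all 182 ordered pairs for relation 'during'; matching pairs in alphabetical order:
(build, reindex): build during reindex ✓
(compaction, build): compaction during build ✓
(compaction, demo): compaction during demo ✓
(compaction, deploy): compaction during deploy ✓
(compaction, design_review): compaction during design_review ✓
(compaction, reindex): compaction during reindex ✓
(compaction, soundcheck): compaction during soundcheck ✓
(compaction, triage): compaction during triage ✓
(load_test, reindex): load_test during reindex ✓
(load_test, soundcheck): load_test during soundcheck ✓
(rehearsal, planning): rehearsal during planning ✓
(rehearsal, retro): rehearsal during retro ✓
(snapshot, demo): snapshot during demo ✓
(snapshot, planning): snapshot during planning ✓
(snapshot, rehearsal): snapshot during rehearsal ✓
(snapshot, retro): snapshot during retro ✓
(triage, build): triage during build ✓
(triage, deploy): triage during deploy ✓
(triage, reindex): triage during reindex ✓
(triage, soundcheck): triage during soundcheck ✓
Count: 20.

20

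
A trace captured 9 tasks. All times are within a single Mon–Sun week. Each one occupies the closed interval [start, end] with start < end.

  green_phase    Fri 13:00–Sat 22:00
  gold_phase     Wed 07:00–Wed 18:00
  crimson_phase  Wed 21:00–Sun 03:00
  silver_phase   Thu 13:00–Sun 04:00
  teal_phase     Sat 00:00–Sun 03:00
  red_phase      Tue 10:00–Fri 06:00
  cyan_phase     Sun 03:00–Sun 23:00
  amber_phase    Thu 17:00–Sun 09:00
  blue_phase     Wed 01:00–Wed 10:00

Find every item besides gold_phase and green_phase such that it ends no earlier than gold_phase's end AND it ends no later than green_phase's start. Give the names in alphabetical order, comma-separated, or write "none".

red_phase

Conditions: its end is no earlier than gold_phase's end (X.end >= Wed 18:00) AND its end is no later than green_phase's start (X.end <= Fri 13:00).
amber_phase: end Sun 09:00 >= Wed 18:00? ✓; end Sun 09:00 <= Fri 13:00? ✗ → no.
blue_phase: end Wed 10:00 >= Wed 18:00? ✗; end Wed 10:00 <= Fri 13:00? ✓ → no.
crimson_phase: end Sun 03:00 >= Wed 18:00? ✓; end Sun 03:00 <= Fri 13:00? ✗ → no.
cyan_phase: end Sun 23:00 >= Wed 18:00? ✓; end Sun 23:00 <= Fri 13:00? ✗ → no.
red_phase: end Fri 06:00 >= Wed 18:00? ✓; end Fri 06:00 <= Fri 13:00? ✓ → yes.
silver_phase: end Sun 04:00 >= Wed 18:00? ✓; end Sun 04:00 <= Fri 13:00? ✗ → no.
teal_phase: end Sun 03:00 >= Wed 18:00? ✓; end Sun 03:00 <= Fri 13:00? ✗ → no.
Result: red_phase.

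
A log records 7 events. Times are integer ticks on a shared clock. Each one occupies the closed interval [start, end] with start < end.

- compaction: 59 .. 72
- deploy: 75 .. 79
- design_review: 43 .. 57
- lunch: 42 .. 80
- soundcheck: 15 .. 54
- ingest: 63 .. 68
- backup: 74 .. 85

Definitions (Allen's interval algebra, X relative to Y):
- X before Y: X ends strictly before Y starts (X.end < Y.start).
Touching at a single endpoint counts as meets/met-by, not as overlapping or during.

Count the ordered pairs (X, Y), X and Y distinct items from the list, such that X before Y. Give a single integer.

Checking all 42 ordered pairs for relation 'before'; matching pairs in alphabetical order:
(compaction, backup): compaction before backup ✓
(compaction, deploy): compaction before deploy ✓
(design_review, backup): design_review before backup ✓
(design_review, compaction): design_review before compaction ✓
(design_review, deploy): design_review before deploy ✓
(design_review, ingest): design_review before ingest ✓
(ingest, backup): ingest before backup ✓
(ingest, deploy): ingest before deploy ✓
(soundcheck, backup): soundcheck before backup ✓
(soundcheck, compaction): soundcheck before compaction ✓
(soundcheck, deploy): soundcheck before deploy ✓
(soundcheck, ingest): soundcheck before ingest ✓
Count: 12.

12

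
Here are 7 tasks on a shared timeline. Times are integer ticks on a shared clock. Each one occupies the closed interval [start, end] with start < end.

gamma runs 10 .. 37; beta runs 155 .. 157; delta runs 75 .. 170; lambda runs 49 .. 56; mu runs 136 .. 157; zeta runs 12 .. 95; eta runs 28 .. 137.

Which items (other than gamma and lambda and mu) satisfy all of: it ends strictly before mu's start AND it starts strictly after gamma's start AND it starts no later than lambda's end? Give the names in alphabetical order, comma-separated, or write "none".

Conditions: its end is strictly before mu's start (X.end < 136) AND its start is strictly after gamma's start (X.start > 10) AND its start is no later than lambda's end (X.start <= 56).
beta: end 157 < 136? ✗; start 155 > 10? ✓; start 155 <= 56? ✗ → no.
delta: end 170 < 136? ✗; start 75 > 10? ✓; start 75 <= 56? ✗ → no.
eta: end 137 < 136? ✗; start 28 > 10? ✓; start 28 <= 56? ✓ → no.
zeta: end 95 < 136? ✓; start 12 > 10? ✓; start 12 <= 56? ✓ → yes.
Result: zeta.

zeta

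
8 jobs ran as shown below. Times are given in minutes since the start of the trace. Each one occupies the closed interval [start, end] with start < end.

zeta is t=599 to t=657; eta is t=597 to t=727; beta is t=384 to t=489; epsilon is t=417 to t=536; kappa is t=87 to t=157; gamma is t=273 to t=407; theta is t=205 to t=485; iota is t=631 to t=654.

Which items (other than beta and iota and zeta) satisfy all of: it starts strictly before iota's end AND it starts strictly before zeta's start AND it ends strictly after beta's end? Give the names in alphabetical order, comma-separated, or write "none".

Conditions: its start is strictly before iota's end (X.start < t=654) AND its start is strictly before zeta's start (X.start < t=599) AND its end is strictly after beta's end (X.end > t=489).
epsilon: start t=417 < t=654? ✓; start t=417 < t=599? ✓; end t=536 > t=489? ✓ → yes.
eta: start t=597 < t=654? ✓; start t=597 < t=599? ✓; end t=727 > t=489? ✓ → yes.
gamma: start t=273 < t=654? ✓; start t=273 < t=599? ✓; end t=407 > t=489? ✗ → no.
kappa: start t=87 < t=654? ✓; start t=87 < t=599? ✓; end t=157 > t=489? ✗ → no.
theta: start t=205 < t=654? ✓; start t=205 < t=599? ✓; end t=485 > t=489? ✗ → no.
Result: epsilon, eta.

epsilon, eta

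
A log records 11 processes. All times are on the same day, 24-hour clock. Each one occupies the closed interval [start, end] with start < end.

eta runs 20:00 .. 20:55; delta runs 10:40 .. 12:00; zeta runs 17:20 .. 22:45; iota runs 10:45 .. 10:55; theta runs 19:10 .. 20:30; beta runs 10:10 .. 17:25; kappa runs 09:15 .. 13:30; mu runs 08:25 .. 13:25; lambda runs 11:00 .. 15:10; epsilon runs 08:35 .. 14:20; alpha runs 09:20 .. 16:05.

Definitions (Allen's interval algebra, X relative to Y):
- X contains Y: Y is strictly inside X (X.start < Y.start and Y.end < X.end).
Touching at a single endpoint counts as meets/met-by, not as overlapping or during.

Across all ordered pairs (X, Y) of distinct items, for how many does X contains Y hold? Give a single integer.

Checking all 110 ordered pairs for relation 'contains'; matching pairs in alphabetical order:
(alpha, delta): alpha contains delta ✓
(alpha, iota): alpha contains iota ✓
(alpha, lambda): alpha contains lambda ✓
(beta, delta): beta contains delta ✓
(beta, iota): beta contains iota ✓
(beta, lambda): beta contains lambda ✓
(delta, iota): delta contains iota ✓
(epsilon, delta): epsilon contains delta ✓
(epsilon, iota): epsilon contains iota ✓
(epsilon, kappa): epsilon contains kappa ✓
(kappa, delta): kappa contains delta ✓
(kappa, iota): kappa contains iota ✓
(mu, delta): mu contains delta ✓
(mu, iota): mu contains iota ✓
(zeta, eta): zeta contains eta ✓
(zeta, theta): zeta contains theta ✓
Count: 16.

16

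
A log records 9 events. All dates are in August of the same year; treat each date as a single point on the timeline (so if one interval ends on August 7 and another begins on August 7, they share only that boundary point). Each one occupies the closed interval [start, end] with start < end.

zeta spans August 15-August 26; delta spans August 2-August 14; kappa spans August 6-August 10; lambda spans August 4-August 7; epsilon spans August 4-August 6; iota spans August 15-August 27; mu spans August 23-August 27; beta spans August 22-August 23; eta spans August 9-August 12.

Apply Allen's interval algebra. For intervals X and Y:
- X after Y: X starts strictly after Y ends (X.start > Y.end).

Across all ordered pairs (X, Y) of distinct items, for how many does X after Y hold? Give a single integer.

Checking all 72 ordered pairs for relation 'after'; matching pairs in alphabetical order:
(beta, delta): beta after delta ✓
(beta, epsilon): beta after epsilon ✓
(beta, eta): beta after eta ✓
(beta, kappa): beta after kappa ✓
(beta, lambda): beta after lambda ✓
(eta, epsilon): eta after epsilon ✓
(eta, lambda): eta after lambda ✓
(iota, delta): iota after delta ✓
(iota, epsilon): iota after epsilon ✓
(iota, eta): iota after eta ✓
(iota, kappa): iota after kappa ✓
(iota, lambda): iota after lambda ✓
(mu, delta): mu after delta ✓
(mu, epsilon): mu after epsilon ✓
(mu, eta): mu after eta ✓
(mu, kappa): mu after kappa ✓
(mu, lambda): mu after lambda ✓
(zeta, delta): zeta after delta ✓
(zeta, epsilon): zeta after epsilon ✓
(zeta, eta): zeta after eta ✓
(zeta, kappa): zeta after kappa ✓
(zeta, lambda): zeta after lambda ✓
Count: 22.

22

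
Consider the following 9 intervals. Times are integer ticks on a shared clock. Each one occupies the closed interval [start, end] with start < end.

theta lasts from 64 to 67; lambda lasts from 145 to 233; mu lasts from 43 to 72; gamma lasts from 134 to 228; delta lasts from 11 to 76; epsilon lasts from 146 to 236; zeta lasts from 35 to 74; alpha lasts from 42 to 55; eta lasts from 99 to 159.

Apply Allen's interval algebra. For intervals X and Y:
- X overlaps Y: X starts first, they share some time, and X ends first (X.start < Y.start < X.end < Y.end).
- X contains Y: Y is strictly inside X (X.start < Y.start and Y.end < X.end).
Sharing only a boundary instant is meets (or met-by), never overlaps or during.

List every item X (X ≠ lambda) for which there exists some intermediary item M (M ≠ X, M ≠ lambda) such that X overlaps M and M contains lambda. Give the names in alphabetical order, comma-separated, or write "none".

Target lambda = [145, 233].
Intermediaries M with M contains lambda: none.
Union: none.

none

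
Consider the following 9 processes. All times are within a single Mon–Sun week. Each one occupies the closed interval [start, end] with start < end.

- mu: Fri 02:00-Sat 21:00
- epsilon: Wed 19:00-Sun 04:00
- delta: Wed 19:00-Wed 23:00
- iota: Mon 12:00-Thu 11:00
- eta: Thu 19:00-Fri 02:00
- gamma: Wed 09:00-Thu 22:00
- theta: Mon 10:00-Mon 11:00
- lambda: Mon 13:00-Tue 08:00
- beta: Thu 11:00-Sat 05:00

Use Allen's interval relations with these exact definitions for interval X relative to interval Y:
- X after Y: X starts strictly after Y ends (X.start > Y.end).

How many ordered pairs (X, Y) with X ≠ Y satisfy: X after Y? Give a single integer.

20

Checking all 72 ordered pairs for relation 'after'; matching pairs in alphabetical order:
(beta, delta): beta after delta ✓
(beta, lambda): beta after lambda ✓
(beta, theta): beta after theta ✓
(delta, lambda): delta after lambda ✓
(delta, theta): delta after theta ✓
(epsilon, lambda): epsilon after lambda ✓
(epsilon, theta): epsilon after theta ✓
(eta, delta): eta after delta ✓
(eta, iota): eta after iota ✓
(eta, lambda): eta after lambda ✓
(eta, theta): eta after theta ✓
(gamma, lambda): gamma after lambda ✓
(gamma, theta): gamma after theta ✓
(iota, theta): iota after theta ✓
(lambda, theta): lambda after theta ✓
(mu, delta): mu after delta ✓
(mu, gamma): mu after gamma ✓
(mu, iota): mu after iota ✓
(mu, lambda): mu after lambda ✓
(mu, theta): mu after theta ✓
Count: 20.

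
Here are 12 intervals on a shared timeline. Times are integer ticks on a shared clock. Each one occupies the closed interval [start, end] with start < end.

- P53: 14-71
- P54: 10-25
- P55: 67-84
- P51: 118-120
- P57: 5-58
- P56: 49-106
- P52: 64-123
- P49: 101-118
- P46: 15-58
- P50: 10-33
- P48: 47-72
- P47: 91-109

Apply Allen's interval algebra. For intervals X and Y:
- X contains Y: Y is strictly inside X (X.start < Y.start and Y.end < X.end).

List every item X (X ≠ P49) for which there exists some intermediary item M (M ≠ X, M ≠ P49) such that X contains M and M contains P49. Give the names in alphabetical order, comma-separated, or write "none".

none

Target P49 = [101, 118].
Intermediaries M with M contains P49: P52.
Via P52 — items with X contains P52: none.
Union: none.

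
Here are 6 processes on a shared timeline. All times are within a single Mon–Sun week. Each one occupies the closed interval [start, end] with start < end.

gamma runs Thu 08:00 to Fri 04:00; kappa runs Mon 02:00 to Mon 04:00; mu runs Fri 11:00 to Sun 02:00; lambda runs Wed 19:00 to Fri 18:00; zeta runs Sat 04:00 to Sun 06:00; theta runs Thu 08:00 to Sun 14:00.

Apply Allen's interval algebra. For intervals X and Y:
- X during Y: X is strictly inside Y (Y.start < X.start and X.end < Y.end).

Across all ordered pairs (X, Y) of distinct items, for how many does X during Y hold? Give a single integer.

3

Checking all 30 ordered pairs for relation 'during'; matching pairs in alphabetical order:
(gamma, lambda): gamma during lambda ✓
(mu, theta): mu during theta ✓
(zeta, theta): zeta during theta ✓
Count: 3.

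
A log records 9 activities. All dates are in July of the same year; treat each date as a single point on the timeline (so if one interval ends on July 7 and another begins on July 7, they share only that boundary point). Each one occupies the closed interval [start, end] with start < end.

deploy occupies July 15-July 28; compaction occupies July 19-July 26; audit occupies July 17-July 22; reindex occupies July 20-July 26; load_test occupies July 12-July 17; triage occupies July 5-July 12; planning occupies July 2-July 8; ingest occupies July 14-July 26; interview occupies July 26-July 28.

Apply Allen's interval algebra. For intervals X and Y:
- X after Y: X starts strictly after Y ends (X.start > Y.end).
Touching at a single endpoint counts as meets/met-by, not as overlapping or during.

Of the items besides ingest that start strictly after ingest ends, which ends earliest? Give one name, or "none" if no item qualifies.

none

Target ingest = [July 14, July 26].
audit [July 17, July 22] → during → excluded.
compaction [July 19, July 26] → finishes → excluded.
deploy [July 15, July 28] → overlapped-by → excluded.
interview [July 26, July 28] → met-by → excluded.
load_test [July 12, July 17] → overlaps → excluded.
planning [July 2, July 8] → before → excluded.
reindex [July 20, July 26] → finishes → excluded.
triage [July 5, July 12] → before → excluded.
No candidates → none.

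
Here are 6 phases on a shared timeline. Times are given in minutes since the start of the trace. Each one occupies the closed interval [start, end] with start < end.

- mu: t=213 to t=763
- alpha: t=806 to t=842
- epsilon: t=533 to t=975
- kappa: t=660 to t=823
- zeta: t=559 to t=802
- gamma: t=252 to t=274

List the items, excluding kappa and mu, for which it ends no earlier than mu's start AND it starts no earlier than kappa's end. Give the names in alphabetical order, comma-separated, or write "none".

Conditions: its end is no earlier than mu's start (X.end >= t=213) AND its start is no earlier than kappa's end (X.start >= t=823).
alpha: end t=842 >= t=213? ✓; start t=806 >= t=823? ✗ → no.
epsilon: end t=975 >= t=213? ✓; start t=533 >= t=823? ✗ → no.
gamma: end t=274 >= t=213? ✓; start t=252 >= t=823? ✗ → no.
zeta: end t=802 >= t=213? ✓; start t=559 >= t=823? ✗ → no.
Result: none.

none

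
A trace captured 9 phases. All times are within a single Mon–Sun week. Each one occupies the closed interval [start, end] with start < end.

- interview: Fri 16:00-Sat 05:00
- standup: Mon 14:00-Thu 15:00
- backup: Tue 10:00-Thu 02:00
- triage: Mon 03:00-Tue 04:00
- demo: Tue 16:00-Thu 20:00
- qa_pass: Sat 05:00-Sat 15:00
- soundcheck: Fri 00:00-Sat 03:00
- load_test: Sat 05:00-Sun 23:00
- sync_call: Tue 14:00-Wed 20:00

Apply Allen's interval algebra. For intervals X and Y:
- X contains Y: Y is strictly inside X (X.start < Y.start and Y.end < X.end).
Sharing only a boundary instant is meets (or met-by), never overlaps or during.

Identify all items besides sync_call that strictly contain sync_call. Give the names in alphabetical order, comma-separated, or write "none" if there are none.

backup, standup

Target sync_call = [Tue 14:00, Wed 20:00].
backup [Tue 10:00, Thu 02:00] → contains → yes.
demo [Tue 16:00, Thu 20:00] → overlapped-by → no.
interview [Fri 16:00, Sat 05:00] → after → no.
load_test [Sat 05:00, Sun 23:00] → after → no.
qa_pass [Sat 05:00, Sat 15:00] → after → no.
soundcheck [Fri 00:00, Sat 03:00] → after → no.
standup [Mon 14:00, Thu 15:00] → contains → yes.
triage [Mon 03:00, Tue 04:00] → before → no.
Result: backup, standup.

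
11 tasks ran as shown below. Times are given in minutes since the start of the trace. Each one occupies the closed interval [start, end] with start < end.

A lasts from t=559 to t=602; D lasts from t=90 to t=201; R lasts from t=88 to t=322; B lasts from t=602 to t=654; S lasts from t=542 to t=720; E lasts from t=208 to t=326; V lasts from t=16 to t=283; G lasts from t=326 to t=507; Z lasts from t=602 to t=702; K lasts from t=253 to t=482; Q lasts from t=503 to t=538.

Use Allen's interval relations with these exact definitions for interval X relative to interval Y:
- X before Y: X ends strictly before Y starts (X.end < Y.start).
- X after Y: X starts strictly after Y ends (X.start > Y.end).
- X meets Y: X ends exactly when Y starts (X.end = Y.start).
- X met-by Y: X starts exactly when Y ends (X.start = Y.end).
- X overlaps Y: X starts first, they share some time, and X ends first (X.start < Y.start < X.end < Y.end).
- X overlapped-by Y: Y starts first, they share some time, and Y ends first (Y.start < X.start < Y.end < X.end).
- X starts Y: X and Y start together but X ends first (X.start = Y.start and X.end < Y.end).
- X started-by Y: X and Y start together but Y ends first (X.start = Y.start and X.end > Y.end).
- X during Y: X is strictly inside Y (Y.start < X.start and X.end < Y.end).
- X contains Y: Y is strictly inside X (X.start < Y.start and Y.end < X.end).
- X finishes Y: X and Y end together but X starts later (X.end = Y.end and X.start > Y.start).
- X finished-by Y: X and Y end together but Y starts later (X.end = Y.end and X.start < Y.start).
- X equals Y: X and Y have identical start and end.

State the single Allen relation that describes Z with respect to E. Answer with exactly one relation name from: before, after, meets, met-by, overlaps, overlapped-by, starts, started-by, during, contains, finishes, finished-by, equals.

after

Z = [t=602, t=702]; E = [t=208, t=326].
Compare endpoints: Z.start > E.start, Z.start > E.end, Z.end > E.start, Z.end > E.end.
That pattern is 'after'.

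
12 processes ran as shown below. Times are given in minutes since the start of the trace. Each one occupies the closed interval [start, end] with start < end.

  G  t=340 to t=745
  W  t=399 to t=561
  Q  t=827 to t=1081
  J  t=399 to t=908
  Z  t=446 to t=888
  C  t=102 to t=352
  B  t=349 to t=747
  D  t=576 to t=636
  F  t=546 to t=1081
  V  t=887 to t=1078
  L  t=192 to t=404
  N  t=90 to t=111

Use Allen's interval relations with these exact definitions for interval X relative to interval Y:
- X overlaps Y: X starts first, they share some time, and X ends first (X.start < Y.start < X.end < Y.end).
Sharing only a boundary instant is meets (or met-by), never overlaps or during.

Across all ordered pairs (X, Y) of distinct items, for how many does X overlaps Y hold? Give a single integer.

23

Checking all 132 ordered pairs for relation 'overlaps'; matching pairs in alphabetical order:
(B, F): B overlaps F ✓
(B, J): B overlaps J ✓
(B, Z): B overlaps Z ✓
(C, B): C overlaps B ✓
(C, G): C overlaps G ✓
(C, L): C overlaps L ✓
(G, B): G overlaps B ✓
(G, F): G overlaps F ✓
(G, J): G overlaps J ✓
(G, Z): G overlaps Z ✓
(J, F): J overlaps F ✓
(J, Q): J overlaps Q ✓
(J, V): J overlaps V ✓
(L, B): L overlaps B ✓
(L, G): L overlaps G ✓
(L, J): L overlaps J ✓
(L, W): L overlaps W ✓
(N, C): N overlaps C ✓
(W, F): W overlaps F ✓
(W, Z): W overlaps Z ✓
(Z, F): Z overlaps F ✓
(Z, Q): Z overlaps Q ✓
(Z, V): Z overlaps V ✓
Count: 23.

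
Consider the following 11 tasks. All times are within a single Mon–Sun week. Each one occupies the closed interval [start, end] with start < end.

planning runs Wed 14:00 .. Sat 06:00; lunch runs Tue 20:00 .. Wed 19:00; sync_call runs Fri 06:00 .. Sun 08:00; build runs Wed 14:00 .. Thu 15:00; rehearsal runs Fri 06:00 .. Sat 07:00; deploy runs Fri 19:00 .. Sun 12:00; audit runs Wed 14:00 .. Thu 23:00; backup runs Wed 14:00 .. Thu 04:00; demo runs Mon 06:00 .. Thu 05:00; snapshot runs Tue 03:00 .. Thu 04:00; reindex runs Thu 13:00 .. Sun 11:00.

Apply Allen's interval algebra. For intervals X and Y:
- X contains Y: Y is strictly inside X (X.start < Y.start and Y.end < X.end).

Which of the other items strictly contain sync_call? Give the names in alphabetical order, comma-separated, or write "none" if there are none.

Target sync_call = [Fri 06:00, Sun 08:00].
audit [Wed 14:00, Thu 23:00] → before → no.
backup [Wed 14:00, Thu 04:00] → before → no.
build [Wed 14:00, Thu 15:00] → before → no.
demo [Mon 06:00, Thu 05:00] → before → no.
deploy [Fri 19:00, Sun 12:00] → overlapped-by → no.
lunch [Tue 20:00, Wed 19:00] → before → no.
planning [Wed 14:00, Sat 06:00] → overlaps → no.
rehearsal [Fri 06:00, Sat 07:00] → starts → no.
reindex [Thu 13:00, Sun 11:00] → contains → yes.
snapshot [Tue 03:00, Thu 04:00] → before → no.
Result: reindex.

reindex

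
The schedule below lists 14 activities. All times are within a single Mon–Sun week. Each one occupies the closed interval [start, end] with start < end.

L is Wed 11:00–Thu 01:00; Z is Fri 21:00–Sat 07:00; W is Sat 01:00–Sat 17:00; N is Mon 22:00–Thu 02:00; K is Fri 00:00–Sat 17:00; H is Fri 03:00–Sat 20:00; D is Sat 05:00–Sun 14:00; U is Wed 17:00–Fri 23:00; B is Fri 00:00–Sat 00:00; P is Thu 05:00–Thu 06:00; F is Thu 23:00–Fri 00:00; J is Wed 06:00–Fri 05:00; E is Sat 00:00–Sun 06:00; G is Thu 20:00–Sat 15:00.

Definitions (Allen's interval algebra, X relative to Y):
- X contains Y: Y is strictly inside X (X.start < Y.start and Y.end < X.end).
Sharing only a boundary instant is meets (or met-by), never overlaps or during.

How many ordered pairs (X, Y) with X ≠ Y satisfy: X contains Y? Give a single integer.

Checking all 182 ordered pairs for relation 'contains'; matching pairs in alphabetical order:
(E, W): E contains W ✓
(G, B): G contains B ✓
(G, F): G contains F ✓
(G, Z): G contains Z ✓
(H, W): H contains W ✓
(H, Z): H contains Z ✓
(J, F): J contains F ✓
(J, L): J contains L ✓
(J, P): J contains P ✓
(K, Z): K contains Z ✓
(N, L): N contains L ✓
(U, F): U contains F ✓
(U, P): U contains P ✓
Count: 13.

13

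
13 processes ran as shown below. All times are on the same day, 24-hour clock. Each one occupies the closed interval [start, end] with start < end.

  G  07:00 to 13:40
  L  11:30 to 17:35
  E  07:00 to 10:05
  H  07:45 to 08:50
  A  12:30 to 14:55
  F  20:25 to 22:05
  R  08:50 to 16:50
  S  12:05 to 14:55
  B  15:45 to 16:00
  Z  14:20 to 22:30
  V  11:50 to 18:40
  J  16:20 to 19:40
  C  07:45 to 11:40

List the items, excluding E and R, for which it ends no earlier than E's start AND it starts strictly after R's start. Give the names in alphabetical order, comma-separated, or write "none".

A, B, F, J, L, S, V, Z

Conditions: its end is no earlier than E's start (X.end >= 07:00) AND its start is strictly after R's start (X.start > 08:50).
A: end 14:55 >= 07:00? ✓; start 12:30 > 08:50? ✓ → yes.
B: end 16:00 >= 07:00? ✓; start 15:45 > 08:50? ✓ → yes.
C: end 11:40 >= 07:00? ✓; start 07:45 > 08:50? ✗ → no.
F: end 22:05 >= 07:00? ✓; start 20:25 > 08:50? ✓ → yes.
G: end 13:40 >= 07:00? ✓; start 07:00 > 08:50? ✗ → no.
H: end 08:50 >= 07:00? ✓; start 07:45 > 08:50? ✗ → no.
J: end 19:40 >= 07:00? ✓; start 16:20 > 08:50? ✓ → yes.
L: end 17:35 >= 07:00? ✓; start 11:30 > 08:50? ✓ → yes.
S: end 14:55 >= 07:00? ✓; start 12:05 > 08:50? ✓ → yes.
V: end 18:40 >= 07:00? ✓; start 11:50 > 08:50? ✓ → yes.
Z: end 22:30 >= 07:00? ✓; start 14:20 > 08:50? ✓ → yes.
Result: A, B, F, J, L, S, V, Z.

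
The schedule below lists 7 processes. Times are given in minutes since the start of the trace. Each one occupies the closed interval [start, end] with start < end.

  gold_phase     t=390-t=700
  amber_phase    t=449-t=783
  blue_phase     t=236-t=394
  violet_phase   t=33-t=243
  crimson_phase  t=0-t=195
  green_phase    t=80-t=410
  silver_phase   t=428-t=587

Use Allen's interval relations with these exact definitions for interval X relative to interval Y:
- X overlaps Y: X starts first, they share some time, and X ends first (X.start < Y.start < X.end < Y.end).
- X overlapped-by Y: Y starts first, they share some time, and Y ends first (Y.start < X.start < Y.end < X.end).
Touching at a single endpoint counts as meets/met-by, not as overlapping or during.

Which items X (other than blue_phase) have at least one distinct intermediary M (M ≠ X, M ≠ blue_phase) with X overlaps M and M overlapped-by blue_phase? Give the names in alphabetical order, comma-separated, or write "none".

green_phase

Target blue_phase = [t=236, t=394].
Intermediaries M with M overlapped-by blue_phase: gold_phase.
Via gold_phase — items with X overlaps gold_phase: green_phase.
Union: green_phase.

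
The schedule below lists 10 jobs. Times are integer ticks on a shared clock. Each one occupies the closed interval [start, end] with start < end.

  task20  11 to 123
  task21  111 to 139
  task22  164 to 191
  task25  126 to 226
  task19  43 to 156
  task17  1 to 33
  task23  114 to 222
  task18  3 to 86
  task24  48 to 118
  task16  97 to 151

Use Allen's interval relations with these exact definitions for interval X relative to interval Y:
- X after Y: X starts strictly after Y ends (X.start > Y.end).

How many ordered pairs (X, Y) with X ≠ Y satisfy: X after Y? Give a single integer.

19

Checking all 90 ordered pairs for relation 'after'; matching pairs in alphabetical order:
(task16, task17): task16 after task17 ✓
(task16, task18): task16 after task18 ✓
(task19, task17): task19 after task17 ✓
(task21, task17): task21 after task17 ✓
(task21, task18): task21 after task18 ✓
(task22, task16): task22 after task16 ✓
(task22, task17): task22 after task17 ✓
(task22, task18): task22 after task18 ✓
(task22, task19): task22 after task19 ✓
(task22, task20): task22 after task20 ✓
(task22, task21): task22 after task21 ✓
(task22, task24): task22 after task24 ✓
(task23, task17): task23 after task17 ✓
(task23, task18): task23 after task18 ✓
(task24, task17): task24 after task17 ✓
(task25, task17): task25 after task17 ✓
(task25, task18): task25 after task18 ✓
(task25, task20): task25 after task20 ✓
(task25, task24): task25 after task24 ✓
Count: 19.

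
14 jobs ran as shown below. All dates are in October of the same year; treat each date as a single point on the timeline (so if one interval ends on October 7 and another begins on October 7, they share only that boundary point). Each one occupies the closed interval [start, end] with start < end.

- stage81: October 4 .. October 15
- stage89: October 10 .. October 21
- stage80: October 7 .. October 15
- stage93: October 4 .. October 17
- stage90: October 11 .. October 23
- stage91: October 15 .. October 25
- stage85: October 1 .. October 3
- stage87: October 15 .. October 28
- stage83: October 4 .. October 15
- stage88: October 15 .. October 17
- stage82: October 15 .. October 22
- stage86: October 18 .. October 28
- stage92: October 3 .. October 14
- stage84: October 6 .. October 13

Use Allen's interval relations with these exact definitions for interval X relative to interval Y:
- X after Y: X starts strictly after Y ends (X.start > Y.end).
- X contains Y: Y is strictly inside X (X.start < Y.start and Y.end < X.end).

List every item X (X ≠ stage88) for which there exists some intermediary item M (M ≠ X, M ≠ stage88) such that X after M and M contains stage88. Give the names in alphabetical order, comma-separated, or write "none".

none

Target stage88 = [October 15, October 17].
Intermediaries M with M contains stage88: stage89, stage90.
Via stage89 — items with X after stage89: none.
Via stage90 — items with X after stage90: none.
Union: none.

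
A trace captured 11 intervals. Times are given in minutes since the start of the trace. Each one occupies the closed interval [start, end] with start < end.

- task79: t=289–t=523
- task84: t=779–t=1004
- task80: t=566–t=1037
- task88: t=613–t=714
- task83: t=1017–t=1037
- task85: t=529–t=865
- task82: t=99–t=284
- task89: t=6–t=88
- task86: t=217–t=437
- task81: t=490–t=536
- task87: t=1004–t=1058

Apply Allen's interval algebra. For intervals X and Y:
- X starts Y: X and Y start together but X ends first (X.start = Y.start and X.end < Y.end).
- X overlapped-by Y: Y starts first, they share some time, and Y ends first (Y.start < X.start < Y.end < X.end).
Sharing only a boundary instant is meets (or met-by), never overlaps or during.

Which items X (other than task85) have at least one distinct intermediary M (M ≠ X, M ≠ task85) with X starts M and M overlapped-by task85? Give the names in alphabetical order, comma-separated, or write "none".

Target task85 = [t=529, t=865].
Intermediaries M with M overlapped-by task85: task80, task84.
Via task80 — items with X starts task80: none.
Via task84 — items with X starts task84: none.
Union: none.

none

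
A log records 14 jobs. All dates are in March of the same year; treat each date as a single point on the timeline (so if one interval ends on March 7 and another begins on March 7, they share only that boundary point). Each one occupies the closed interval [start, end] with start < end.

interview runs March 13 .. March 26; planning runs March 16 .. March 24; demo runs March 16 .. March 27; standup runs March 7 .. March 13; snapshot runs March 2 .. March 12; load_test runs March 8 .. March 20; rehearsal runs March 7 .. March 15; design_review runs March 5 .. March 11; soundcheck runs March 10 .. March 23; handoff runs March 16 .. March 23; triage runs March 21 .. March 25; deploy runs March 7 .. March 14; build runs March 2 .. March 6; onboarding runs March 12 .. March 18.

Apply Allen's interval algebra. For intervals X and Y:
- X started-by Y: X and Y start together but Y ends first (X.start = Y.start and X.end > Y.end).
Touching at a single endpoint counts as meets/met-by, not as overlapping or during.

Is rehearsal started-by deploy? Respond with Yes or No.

rehearsal = [March 7, March 15], deploy = [March 7, March 14].
Actual relation of rehearsal to deploy: started-by.
Asked whether 'started-by' holds → Yes.

Yes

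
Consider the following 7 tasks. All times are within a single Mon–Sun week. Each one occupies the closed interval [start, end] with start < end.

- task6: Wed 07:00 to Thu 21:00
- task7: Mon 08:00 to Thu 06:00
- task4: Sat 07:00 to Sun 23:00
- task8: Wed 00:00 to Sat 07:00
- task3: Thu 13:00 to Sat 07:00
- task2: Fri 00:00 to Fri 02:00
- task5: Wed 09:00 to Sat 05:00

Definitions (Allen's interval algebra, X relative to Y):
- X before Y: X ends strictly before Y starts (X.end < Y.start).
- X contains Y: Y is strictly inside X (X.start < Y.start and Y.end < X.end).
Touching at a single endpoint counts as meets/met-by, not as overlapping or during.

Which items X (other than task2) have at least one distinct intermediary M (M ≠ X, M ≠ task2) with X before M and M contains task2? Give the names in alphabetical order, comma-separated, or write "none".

task7

Target task2 = [Fri 00:00, Fri 02:00].
Intermediaries M with M contains task2: task3, task5, task8.
Via task3 — items with X before task3: task7.
Via task5 — items with X before task5: none.
Via task8 — items with X before task8: none.
Union: task7.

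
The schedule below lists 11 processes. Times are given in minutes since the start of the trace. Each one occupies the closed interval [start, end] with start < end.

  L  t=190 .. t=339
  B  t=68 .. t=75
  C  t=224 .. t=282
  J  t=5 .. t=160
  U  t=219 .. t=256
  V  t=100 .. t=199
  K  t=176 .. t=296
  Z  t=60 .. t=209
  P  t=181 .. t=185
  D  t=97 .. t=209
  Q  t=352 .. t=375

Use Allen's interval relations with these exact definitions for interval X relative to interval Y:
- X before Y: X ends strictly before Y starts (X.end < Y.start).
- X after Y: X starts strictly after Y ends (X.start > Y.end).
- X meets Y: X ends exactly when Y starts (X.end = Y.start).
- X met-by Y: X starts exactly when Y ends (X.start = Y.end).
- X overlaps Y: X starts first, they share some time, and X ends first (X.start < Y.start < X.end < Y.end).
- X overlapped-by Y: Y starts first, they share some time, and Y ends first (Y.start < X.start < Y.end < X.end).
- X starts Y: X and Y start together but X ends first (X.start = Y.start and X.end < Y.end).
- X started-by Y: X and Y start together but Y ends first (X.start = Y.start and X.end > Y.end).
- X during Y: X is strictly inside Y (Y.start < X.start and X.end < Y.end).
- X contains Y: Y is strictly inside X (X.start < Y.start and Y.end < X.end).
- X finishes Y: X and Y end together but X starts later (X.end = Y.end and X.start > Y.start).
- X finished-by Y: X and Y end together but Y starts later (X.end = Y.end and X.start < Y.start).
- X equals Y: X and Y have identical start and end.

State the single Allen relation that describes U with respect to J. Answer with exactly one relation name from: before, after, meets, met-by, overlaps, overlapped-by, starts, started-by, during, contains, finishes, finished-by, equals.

U = [t=219, t=256]; J = [t=5, t=160].
Compare endpoints: U.start > J.start, U.start > J.end, U.end > J.start, U.end > J.end.
That pattern is 'after'.

after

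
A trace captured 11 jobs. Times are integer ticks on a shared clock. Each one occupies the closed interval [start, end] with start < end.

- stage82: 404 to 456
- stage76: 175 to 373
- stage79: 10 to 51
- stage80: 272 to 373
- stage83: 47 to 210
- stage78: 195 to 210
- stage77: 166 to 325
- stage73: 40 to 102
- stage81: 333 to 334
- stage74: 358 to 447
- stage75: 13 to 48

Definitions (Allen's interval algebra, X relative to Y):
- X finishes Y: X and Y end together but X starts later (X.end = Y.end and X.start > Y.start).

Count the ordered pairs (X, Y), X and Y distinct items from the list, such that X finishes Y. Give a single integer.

Checking all 110 ordered pairs for relation 'finishes'; matching pairs in alphabetical order:
(stage78, stage83): stage78 finishes stage83 ✓
(stage80, stage76): stage80 finishes stage76 ✓
Count: 2.

2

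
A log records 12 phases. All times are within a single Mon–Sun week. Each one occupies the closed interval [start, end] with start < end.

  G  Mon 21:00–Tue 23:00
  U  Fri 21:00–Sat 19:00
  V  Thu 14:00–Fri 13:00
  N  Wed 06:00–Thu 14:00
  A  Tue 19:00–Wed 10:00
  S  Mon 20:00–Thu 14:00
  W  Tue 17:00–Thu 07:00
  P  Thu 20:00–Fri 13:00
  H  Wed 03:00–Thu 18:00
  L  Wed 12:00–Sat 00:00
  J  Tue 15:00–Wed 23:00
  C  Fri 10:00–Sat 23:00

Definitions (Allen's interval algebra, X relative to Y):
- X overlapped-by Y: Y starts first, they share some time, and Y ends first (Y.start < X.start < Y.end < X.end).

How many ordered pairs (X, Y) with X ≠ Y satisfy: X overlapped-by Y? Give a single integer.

Checking all 132 ordered pairs for relation 'overlapped-by'; matching pairs in alphabetical order:
(A, G): A overlapped-by G ✓
(C, L): C overlapped-by L ✓
(C, P): C overlapped-by P ✓
(C, V): C overlapped-by V ✓
(H, A): H overlapped-by A ✓
(H, J): H overlapped-by J ✓
(H, S): H overlapped-by S ✓
(H, W): H overlapped-by W ✓
(J, G): J overlapped-by G ✓
(L, H): L overlapped-by H ✓
(L, J): L overlapped-by J ✓
(L, N): L overlapped-by N ✓
(L, S): L overlapped-by S ✓
(L, W): L overlapped-by W ✓
(N, A): N overlapped-by A ✓
(N, J): N overlapped-by J ✓
(N, W): N overlapped-by W ✓
(U, L): U overlapped-by L ✓
(V, H): V overlapped-by H ✓
(W, G): W overlapped-by G ✓
(W, J): W overlapped-by J ✓
Count: 21.

21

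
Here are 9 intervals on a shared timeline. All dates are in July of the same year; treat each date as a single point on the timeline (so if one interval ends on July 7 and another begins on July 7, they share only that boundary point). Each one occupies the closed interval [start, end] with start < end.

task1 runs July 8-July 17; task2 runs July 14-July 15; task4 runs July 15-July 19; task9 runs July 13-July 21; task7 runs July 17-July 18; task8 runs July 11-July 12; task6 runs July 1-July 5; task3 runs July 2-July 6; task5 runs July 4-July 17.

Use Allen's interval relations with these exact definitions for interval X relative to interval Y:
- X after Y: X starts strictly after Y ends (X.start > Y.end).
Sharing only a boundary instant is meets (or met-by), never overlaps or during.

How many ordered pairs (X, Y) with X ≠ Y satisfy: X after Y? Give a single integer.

Checking all 72 ordered pairs for relation 'after'; matching pairs in alphabetical order:
(task1, task3): task1 after task3 ✓
(task1, task6): task1 after task6 ✓
(task2, task3): task2 after task3 ✓
(task2, task6): task2 after task6 ✓
(task2, task8): task2 after task8 ✓
(task4, task3): task4 after task3 ✓
(task4, task6): task4 after task6 ✓
(task4, task8): task4 after task8 ✓
(task7, task2): task7 after task2 ✓
(task7, task3): task7 after task3 ✓
(task7, task6): task7 after task6 ✓
(task7, task8): task7 after task8 ✓
(task8, task3): task8 after task3 ✓
(task8, task6): task8 after task6 ✓
(task9, task3): task9 after task3 ✓
(task9, task6): task9 after task6 ✓
(task9, task8): task9 after task8 ✓
Count: 17.

17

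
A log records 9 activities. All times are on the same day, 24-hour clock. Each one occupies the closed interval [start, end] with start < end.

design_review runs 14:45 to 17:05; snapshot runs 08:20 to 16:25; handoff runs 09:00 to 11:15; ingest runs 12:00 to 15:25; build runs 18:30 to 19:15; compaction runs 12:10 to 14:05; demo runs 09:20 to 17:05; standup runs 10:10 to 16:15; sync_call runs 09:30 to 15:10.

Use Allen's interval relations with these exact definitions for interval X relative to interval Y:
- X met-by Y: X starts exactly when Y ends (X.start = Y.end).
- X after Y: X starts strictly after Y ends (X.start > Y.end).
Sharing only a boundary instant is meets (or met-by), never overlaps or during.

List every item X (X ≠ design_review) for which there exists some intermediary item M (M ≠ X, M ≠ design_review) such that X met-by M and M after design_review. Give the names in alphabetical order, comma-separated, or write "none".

none

Target design_review = [14:45, 17:05].
Intermediaries M with M after design_review: build.
Via build — items with X met-by build: none.
Union: none.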